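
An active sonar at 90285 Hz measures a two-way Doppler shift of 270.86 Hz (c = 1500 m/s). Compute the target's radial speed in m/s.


From fd = 2*f*v/c, v = c*fd/(2*f) = 1500 * 270.86 / (2*90285) = 2.25

2.25 m/s


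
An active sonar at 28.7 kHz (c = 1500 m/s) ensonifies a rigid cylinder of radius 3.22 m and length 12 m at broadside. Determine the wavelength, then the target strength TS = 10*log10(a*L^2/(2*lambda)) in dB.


Step 1: lambda = c/f = 1500/28700 = 0.05226 m
Step 2: TS = 10*log10(a*L^2/(2*lambda)) = 10*log10(3.22*12^2/(2*0.05226)) = 36.47

36.47 dB


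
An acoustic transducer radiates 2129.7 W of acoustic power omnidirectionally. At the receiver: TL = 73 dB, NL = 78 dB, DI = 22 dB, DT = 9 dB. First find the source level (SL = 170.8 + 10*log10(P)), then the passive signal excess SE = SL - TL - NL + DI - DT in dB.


Step 1: SL = 170.8 + 10*log10(2129.7) = 204.08 dB
Step 2: SE = SL - TL - NL + DI - DT = 204.08 - 73 - 78 + 22 - 9 = 66.08

66.08 dB


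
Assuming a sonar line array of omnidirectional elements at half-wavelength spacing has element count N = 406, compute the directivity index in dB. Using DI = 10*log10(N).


26.09 dB


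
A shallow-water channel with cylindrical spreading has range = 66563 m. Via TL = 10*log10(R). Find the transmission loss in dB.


48.23 dB


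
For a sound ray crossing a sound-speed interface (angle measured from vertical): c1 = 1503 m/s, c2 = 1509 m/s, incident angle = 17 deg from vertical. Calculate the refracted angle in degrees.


sin(theta2) = (c2/c1)*sin(theta1) = (1509/1503)*sin(17 deg) = 0.29354
theta2 = arcsin(0.29354) = 17.07

17.07 deg


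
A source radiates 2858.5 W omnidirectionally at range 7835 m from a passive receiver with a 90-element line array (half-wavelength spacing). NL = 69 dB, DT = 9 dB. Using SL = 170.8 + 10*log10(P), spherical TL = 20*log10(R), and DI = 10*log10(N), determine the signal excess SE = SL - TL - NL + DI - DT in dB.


69.02 dB


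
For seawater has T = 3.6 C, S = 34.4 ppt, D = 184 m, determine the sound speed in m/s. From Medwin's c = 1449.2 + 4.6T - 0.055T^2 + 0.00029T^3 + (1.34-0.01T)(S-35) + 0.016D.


1467.22 m/s


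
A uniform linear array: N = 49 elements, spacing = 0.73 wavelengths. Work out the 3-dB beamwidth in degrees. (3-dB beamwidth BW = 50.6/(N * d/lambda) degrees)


BW = 50.6 / (49 * 0.73) = 50.6 / 35.77 = 1.41

1.41 deg


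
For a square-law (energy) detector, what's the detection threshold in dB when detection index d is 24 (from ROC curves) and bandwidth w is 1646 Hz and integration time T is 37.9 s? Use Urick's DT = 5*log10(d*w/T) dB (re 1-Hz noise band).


DT = 5*log10(d*w/T) = 5*log10(24 * 1646 / 37.9) = 5*log10(1042.32) = 15.09

15.09 dB


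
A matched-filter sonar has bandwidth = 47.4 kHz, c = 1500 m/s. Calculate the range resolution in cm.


dR = c/(2*BW) = 1500 / (2 * 47.4e3) = 0.0158 m = 1.58 cm

1.58 cm


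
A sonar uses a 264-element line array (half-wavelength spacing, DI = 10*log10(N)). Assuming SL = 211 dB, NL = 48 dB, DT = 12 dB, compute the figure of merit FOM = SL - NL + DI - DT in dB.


Step 1: DI = 10*log10(264) = 24.22 dB
Step 2: FOM = SL - NL + DI - DT = 211 - 48 + 24.22 - 12 = 175.22

175.22 dB


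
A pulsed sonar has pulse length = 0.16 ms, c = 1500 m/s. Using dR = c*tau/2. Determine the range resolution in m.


0.12 m


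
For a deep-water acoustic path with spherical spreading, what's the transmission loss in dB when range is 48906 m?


TL = 20*log10(48906) = 93.79

93.79 dB


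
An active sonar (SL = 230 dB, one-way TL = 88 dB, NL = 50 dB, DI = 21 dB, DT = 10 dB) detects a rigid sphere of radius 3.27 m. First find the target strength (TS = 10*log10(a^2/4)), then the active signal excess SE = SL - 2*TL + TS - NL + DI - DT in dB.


Step 1: TS = 10*log10(3.27^2/4) = 4.27 dB
Step 2: SE = SL - 2*TL + TS - NL + DI - DT = 230 - 2*88 + (4.27) - 50 + 21 - 10 = 19.27

19.27 dB


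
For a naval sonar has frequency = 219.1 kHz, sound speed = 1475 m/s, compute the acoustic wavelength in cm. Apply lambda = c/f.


lambda = c/f = 1475 / 219100 = 0.0067 m = 0.67 cm

0.67 cm


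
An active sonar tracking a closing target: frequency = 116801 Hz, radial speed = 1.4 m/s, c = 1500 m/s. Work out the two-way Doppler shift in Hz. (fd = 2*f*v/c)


218.03 Hz


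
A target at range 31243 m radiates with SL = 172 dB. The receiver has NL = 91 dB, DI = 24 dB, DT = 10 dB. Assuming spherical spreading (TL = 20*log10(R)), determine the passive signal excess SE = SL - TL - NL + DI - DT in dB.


5.1 dB


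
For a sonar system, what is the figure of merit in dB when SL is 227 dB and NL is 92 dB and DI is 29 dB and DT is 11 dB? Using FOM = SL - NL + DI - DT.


FOM = SL - NL + DI - DT = 227 - 92 + 29 - 11 = 153

153 dB


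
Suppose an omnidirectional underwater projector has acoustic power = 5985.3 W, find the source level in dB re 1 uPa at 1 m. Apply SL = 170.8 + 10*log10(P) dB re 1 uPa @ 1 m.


SL = 170.8 + 10*log10(5985.3) = 170.8 + 37.77 = 208.57

208.57 dB


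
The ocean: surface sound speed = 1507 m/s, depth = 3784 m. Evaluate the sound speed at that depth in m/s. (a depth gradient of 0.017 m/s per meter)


1571.328 m/s


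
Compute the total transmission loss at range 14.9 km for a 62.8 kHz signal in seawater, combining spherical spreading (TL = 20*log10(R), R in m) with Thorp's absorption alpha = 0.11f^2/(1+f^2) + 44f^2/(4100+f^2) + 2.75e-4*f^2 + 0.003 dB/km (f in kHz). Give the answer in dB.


422.74 dB


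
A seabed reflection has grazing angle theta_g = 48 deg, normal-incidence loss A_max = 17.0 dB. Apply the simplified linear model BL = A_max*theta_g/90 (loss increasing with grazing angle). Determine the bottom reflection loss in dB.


9.07 dB


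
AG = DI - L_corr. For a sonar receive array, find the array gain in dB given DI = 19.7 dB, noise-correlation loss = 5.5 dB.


AG = DI - L_corr = 19.7 - 5.5 = 14.2

14.2 dB


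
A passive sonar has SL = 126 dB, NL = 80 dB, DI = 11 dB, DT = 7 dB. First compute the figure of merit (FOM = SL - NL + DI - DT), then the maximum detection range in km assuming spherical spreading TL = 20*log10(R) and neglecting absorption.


Step 1: FOM = SL - NL + DI - DT = 126 - 80 + 11 - 7 = 50 dB
Step 2: at max range FOM = TL = 20*log10(R), so R = 10^(50/20) = 316.23 m = 0.32 km

0.32 km


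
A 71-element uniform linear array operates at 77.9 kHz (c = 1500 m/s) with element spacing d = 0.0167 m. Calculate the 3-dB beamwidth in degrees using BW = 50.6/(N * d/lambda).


0.82 deg


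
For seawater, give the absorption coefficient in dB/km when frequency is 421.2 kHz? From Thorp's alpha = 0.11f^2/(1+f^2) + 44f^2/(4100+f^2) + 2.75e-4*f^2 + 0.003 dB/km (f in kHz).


f^2 = 177409.44
alpha = 0.11*177409.44/(1+177409.44) + 44*177409.44/(4100+177409.44) + 2.75e-4*177409.44 + 0.003 = 91.907

91.907 dB/km


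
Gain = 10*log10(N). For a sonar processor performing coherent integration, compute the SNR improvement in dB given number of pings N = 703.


Gain = 10*log10(703) = 28.47

28.47 dB


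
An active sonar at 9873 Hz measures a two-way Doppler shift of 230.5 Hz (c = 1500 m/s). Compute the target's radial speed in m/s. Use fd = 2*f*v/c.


17.51 m/s


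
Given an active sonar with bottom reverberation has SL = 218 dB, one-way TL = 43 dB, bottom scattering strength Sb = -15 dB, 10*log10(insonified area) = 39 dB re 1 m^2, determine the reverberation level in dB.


156 dB


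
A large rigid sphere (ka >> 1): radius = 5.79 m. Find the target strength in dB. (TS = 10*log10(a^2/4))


TS = 10*log10(5.79^2 / 4) = 10*log10(8.381025) = 9.23

9.23 dB


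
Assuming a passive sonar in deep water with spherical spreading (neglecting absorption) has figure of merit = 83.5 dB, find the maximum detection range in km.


14.96 km


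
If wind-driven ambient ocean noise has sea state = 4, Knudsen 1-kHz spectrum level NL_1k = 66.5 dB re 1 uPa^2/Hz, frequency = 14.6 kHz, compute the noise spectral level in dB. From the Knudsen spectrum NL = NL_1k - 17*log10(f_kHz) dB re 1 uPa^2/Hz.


46.71 dB


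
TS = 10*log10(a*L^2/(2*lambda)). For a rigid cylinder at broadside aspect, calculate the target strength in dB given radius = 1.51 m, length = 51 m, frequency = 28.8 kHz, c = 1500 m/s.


lambda = 1500/28800 = 0.05208 m
TS = 10*log10(1.51*51^2/(2*0.05208)) = 45.76

45.76 dB


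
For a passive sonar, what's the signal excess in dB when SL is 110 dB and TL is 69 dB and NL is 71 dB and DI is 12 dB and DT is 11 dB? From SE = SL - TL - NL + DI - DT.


SE = SL - TL - NL + DI - DT = 110 - 69 - 71 + 12 - 11 = -29

-29 dB


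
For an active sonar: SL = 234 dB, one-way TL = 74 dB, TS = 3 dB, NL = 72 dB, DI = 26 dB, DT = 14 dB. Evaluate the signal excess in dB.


SE = SL - 2*TL + TS - NL + DI - DT = 234 - 2*74 + (3) - 72 + 26 - 14 = 29

29 dB


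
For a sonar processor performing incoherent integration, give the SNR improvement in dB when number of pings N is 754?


Gain = 5*log10(754) = 14.39

14.39 dB


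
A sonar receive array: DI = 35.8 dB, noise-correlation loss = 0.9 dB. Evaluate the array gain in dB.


AG = DI - L_corr = 35.8 - 0.9 = 34.9

34.9 dB


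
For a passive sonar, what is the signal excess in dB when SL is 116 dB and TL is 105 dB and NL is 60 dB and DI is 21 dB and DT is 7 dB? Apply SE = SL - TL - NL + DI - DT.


SE = SL - TL - NL + DI - DT = 116 - 105 - 60 + 21 - 7 = -35

-35 dB


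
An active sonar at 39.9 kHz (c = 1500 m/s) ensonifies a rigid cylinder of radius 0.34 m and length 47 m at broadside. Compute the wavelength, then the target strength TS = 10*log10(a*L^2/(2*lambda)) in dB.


Step 1: lambda = c/f = 1500/39900 = 0.03759 m
Step 2: TS = 10*log10(a*L^2/(2*lambda)) = 10*log10(0.34*47^2/(2*0.03759)) = 40.0

40.0 dB


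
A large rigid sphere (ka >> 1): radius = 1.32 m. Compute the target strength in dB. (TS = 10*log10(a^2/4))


TS = 10*log10(1.32^2 / 4) = 10*log10(0.4356) = -3.61

-3.61 dB


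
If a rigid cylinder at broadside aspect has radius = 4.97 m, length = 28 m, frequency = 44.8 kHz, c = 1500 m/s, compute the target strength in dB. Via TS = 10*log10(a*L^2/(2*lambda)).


47.65 dB


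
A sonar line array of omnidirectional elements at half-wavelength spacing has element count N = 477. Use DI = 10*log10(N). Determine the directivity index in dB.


26.79 dB


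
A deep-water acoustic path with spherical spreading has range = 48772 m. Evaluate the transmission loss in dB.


TL = 20*log10(48772) = 93.76

93.76 dB


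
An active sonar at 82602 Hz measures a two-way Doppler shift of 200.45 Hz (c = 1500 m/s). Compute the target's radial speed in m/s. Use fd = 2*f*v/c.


From fd = 2*f*v/c, v = c*fd/(2*f) = 1500 * 200.45 / (2*82602) = 1.82

1.82 m/s


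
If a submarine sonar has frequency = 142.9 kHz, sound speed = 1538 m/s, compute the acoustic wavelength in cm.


1.08 cm


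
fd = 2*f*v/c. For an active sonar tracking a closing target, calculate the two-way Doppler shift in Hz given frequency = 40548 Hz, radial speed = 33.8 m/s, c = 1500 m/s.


fd = 2*f*v/c = 2 * 40548 * 33.8 / 1500 = 1827.36

1827.36 Hz


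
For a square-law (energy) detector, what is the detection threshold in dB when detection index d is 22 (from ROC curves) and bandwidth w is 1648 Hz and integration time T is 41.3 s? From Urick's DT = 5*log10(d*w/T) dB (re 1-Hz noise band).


14.72 dB


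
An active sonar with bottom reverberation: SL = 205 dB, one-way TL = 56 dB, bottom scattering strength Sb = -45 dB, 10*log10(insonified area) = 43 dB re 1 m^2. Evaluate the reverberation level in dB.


RL = SL - 2*TL + Sb + 10*log10(A) = 205 - 2*56 + (-45) + 43 = 91

91 dB


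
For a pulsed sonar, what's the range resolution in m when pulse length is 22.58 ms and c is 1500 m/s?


16.935 m


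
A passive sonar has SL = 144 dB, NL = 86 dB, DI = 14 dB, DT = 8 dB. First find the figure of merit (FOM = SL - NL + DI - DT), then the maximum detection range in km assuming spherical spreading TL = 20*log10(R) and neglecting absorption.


Step 1: FOM = SL - NL + DI - DT = 144 - 86 + 14 - 8 = 64 dB
Step 2: at max range FOM = TL = 20*log10(R), so R = 10^(64/20) = 1584.89 m = 1.58 km

1.58 km


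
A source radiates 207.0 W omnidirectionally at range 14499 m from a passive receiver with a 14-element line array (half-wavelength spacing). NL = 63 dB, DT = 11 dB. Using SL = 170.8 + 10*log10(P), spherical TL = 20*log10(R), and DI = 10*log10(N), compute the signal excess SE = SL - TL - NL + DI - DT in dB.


48.19 dB


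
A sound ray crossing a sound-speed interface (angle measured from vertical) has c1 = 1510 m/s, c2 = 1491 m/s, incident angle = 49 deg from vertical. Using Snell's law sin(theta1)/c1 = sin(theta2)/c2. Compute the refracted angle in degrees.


sin(theta2) = (c2/c1)*sin(theta1) = (1491/1510)*sin(49 deg) = 0.74521
theta2 = arcsin(0.74521) = 48.18

48.18 deg


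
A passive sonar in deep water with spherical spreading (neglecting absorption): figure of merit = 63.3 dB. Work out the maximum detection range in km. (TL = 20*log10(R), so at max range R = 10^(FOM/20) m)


1.46 km


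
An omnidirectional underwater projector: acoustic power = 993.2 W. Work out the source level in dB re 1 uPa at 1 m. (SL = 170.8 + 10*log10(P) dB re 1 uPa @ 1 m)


200.77 dB


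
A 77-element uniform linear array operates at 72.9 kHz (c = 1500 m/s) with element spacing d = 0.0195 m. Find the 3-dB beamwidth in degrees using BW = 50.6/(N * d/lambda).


Step 1: lambda = 1500/72900 = 0.02058 m
Step 2: d/lambda = 0.0195/0.02058 = 0.9475
Step 3: BW = 50.6/(N * d/lambda) = 50.6/(77 * 0.9475) = 0.69

0.69 deg


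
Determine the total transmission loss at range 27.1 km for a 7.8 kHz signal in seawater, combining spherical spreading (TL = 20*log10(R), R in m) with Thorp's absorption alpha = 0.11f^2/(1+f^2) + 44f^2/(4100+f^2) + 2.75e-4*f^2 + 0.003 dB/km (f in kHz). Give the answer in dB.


Step 1 (Thorp): alpha = 0.11*60.84/(1+60.84) + 44*60.84/(4100+60.84) + 2.75e-4*60.84 + 0.003 = 0.7713 dB/km
Step 2: TL_spread = 20*log10(27100) = 88.66 dB
Step 3: TL_abs = alpha*R = 0.7713 * 27.1 = 20.9 dB
Step 4: TL_total = 88.66 + 20.9 = 109.56

109.56 dB


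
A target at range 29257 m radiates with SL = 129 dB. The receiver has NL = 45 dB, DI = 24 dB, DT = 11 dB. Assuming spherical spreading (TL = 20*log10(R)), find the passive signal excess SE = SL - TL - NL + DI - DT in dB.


7.68 dB


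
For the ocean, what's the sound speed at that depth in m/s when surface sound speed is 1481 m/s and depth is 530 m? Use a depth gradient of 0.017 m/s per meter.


c = 1481 + 0.017 * 530 = 1490.01

1490.01 m/s


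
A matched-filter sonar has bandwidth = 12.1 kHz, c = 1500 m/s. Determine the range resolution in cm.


dR = c/(2*BW) = 1500 / (2 * 12.1e3) = 0.062 m = 6.2 cm

6.2 cm


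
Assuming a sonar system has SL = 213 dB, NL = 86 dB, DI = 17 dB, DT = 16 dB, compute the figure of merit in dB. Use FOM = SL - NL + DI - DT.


FOM = SL - NL + DI - DT = 213 - 86 + 17 - 16 = 128

128 dB


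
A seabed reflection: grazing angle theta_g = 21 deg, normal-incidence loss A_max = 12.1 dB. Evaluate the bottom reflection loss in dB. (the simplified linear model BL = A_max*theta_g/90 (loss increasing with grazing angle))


BL = A_max * theta_g / 90 = 12.1 * 21 / 90 = 2.82

2.82 dB


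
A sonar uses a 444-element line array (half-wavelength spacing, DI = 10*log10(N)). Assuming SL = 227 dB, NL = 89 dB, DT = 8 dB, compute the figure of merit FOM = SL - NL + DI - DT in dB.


Step 1: DI = 10*log10(444) = 26.47 dB
Step 2: FOM = SL - NL + DI - DT = 227 - 89 + 26.47 - 8 = 156.47

156.47 dB


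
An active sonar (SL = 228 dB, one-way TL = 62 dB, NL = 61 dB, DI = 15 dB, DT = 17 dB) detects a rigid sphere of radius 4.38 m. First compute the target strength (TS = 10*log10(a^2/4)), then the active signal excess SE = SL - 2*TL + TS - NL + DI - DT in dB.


Step 1: TS = 10*log10(4.38^2/4) = 6.81 dB
Step 2: SE = SL - 2*TL + TS - NL + DI - DT = 228 - 2*62 + (6.81) - 61 + 15 - 17 = 47.81

47.81 dB


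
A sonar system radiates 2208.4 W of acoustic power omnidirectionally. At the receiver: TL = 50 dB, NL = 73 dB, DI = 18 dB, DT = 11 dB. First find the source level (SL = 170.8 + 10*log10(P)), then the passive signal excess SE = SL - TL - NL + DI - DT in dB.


Step 1: SL = 170.8 + 10*log10(2208.4) = 204.24 dB
Step 2: SE = SL - TL - NL + DI - DT = 204.24 - 50 - 73 + 18 - 11 = 88.24

88.24 dB


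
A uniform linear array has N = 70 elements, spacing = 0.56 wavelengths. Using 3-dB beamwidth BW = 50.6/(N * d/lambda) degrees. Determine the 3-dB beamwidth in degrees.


1.29 deg


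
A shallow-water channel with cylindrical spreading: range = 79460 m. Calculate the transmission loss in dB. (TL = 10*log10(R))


TL = 10*log10(79460) = 49.0

49.0 dB


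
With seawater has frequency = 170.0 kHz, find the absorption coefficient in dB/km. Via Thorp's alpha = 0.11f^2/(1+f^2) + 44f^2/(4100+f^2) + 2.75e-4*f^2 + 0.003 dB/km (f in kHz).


f^2 = 28900.0
alpha = 0.11*28900.0/(1+28900.0) + 44*28900.0/(4100+28900.0) + 2.75e-4*28900.0 + 0.003 = 46.594

46.594 dB/km


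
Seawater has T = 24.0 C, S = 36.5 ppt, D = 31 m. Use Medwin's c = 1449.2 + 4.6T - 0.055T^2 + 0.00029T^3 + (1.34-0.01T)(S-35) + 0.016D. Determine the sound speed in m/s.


1534.07 m/s


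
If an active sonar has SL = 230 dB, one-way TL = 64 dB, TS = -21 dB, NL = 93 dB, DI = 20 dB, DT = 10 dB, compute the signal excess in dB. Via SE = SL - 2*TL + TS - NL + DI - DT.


-2 dB


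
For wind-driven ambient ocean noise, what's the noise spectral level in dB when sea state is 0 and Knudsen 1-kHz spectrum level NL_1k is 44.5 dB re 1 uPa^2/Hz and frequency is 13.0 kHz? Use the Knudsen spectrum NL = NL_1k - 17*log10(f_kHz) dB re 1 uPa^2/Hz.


NL = NL_1k - 17*log10(f_kHz) = 44.5 - 17*log10(13.0) = 44.5 - (18.94) = 25.56

25.56 dB


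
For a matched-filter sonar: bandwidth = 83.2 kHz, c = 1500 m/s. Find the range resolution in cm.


dR = c/(2*BW) = 1500 / (2 * 83.2e3) = 0.009 m = 0.9 cm

0.9 cm


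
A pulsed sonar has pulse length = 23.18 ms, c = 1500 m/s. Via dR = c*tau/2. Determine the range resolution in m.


dR = c*tau/2 = 1500 * 23.18e-3 / 2 = 17.385

17.385 m


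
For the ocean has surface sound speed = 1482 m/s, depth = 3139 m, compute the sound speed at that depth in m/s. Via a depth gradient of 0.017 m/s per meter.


c = 1482 + 0.017 * 3139 = 1535.363

1535.363 m/s


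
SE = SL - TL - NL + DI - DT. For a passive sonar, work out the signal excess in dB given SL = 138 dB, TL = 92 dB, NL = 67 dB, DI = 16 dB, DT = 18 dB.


SE = SL - TL - NL + DI - DT = 138 - 92 - 67 + 16 - 18 = -23

-23 dB


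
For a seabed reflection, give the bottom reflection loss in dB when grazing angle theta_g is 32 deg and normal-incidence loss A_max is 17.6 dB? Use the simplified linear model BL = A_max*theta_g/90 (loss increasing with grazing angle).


BL = A_max * theta_g / 90 = 17.6 * 32 / 90 = 6.26

6.26 dB


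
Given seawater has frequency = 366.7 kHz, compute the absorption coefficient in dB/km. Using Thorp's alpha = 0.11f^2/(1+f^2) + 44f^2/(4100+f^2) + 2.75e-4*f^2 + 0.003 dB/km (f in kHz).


79.79 dB/km


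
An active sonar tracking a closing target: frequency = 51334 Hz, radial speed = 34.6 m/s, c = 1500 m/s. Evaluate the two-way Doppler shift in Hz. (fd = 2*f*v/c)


fd = 2*f*v/c = 2 * 51334 * 34.6 / 1500 = 2368.21

2368.21 Hz


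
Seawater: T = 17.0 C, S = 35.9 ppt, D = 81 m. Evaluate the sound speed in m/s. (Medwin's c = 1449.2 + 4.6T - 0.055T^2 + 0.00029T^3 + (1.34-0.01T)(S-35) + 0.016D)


c = 1449.2 + 4.6*17.0 - 0.055*17.0^2 + 0.00029*17.0^3 + (1.34 - 0.01*17.0)*(35.9 - 35) + 0.016*81 = 1515.28

1515.28 m/s


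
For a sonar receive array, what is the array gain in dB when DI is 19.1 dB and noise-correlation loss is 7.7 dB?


11.4 dB


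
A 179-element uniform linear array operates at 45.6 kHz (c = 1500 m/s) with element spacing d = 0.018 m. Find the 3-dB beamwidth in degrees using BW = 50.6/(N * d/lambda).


0.52 deg


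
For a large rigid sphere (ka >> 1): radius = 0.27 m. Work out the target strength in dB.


TS = 10*log10(0.27^2 / 4) = 10*log10(0.018225) = -17.39

-17.39 dB


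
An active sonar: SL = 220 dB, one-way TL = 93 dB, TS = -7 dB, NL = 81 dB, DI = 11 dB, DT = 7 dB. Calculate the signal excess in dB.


SE = SL - 2*TL + TS - NL + DI - DT = 220 - 2*93 + (-7) - 81 + 11 - 7 = -50

-50 dB


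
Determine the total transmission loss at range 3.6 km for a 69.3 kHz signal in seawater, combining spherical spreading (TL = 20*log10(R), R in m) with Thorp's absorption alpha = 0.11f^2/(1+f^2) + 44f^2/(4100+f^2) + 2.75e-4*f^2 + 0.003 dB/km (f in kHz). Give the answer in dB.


Step 1 (Thorp): alpha = 0.11*4802.49/(1+4802.49) + 44*4802.49/(4100+4802.49) + 2.75e-4*4802.49 + 0.003 = 25.1697 dB/km
Step 2: TL_spread = 20*log10(3600) = 71.13 dB
Step 3: TL_abs = alpha*R = 25.1697 * 3.6 = 90.61 dB
Step 4: TL_total = 71.13 + 90.61 = 161.74

161.74 dB


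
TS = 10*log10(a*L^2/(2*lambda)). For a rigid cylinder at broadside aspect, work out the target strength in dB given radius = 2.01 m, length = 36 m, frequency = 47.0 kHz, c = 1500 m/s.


lambda = 1500/47000 = 0.03191 m
TS = 10*log10(2.01*36^2/(2*0.03191)) = 46.11

46.11 dB


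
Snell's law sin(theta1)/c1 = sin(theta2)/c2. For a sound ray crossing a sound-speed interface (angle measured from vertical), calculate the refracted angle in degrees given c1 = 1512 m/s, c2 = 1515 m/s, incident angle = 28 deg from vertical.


28.06 deg


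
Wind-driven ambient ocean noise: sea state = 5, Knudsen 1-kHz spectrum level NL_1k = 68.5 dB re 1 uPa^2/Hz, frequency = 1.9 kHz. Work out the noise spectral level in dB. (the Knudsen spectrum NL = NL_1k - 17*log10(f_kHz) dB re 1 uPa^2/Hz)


NL = NL_1k - 17*log10(f_kHz) = 68.5 - 17*log10(1.9) = 68.5 - (4.74) = 63.76

63.76 dB


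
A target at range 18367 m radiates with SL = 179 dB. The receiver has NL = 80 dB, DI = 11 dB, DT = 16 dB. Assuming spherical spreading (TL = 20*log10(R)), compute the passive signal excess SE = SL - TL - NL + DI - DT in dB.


Step 1: TL = 20*log10(18367) = 85.28 dB
Step 2: SE = 179 - 85.28 - 80 + 11 - 16 = 8.72

8.72 dB


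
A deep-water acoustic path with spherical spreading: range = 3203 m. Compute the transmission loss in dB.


TL = 20*log10(3203) = 70.11

70.11 dB


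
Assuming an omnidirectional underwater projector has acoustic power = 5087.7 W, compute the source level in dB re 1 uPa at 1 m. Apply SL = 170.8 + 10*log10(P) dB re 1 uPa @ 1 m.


SL = 170.8 + 10*log10(5087.7) = 170.8 + 37.07 = 207.87

207.87 dB


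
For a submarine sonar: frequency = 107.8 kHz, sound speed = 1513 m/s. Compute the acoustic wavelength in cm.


1.4 cm


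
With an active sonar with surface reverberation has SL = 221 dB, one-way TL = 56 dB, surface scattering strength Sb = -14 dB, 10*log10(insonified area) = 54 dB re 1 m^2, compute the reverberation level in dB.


149 dB


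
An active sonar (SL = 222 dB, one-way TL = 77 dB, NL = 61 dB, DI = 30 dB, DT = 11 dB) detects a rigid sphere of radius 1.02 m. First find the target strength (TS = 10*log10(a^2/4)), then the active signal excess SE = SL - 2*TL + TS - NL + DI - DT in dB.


Step 1: TS = 10*log10(1.02^2/4) = -5.85 dB
Step 2: SE = SL - 2*TL + TS - NL + DI - DT = 222 - 2*77 + (-5.85) - 61 + 30 - 11 = 20.15

20.15 dB


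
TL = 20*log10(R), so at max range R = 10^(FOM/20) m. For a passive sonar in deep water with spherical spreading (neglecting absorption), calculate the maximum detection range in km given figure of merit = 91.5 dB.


37.58 km


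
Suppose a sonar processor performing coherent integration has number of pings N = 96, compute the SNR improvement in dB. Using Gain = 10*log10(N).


Gain = 10*log10(96) = 19.82

19.82 dB


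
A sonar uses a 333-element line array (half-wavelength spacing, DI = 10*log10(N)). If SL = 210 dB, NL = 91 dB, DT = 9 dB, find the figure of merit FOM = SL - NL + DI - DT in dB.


Step 1: DI = 10*log10(333) = 25.22 dB
Step 2: FOM = SL - NL + DI - DT = 210 - 91 + 25.22 - 9 = 135.22

135.22 dB


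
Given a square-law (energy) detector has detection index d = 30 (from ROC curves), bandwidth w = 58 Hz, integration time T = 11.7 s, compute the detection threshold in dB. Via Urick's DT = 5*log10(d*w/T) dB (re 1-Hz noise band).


DT = 5*log10(d*w/T) = 5*log10(30 * 58 / 11.7) = 5*log10(148.72) = 10.86

10.86 dB


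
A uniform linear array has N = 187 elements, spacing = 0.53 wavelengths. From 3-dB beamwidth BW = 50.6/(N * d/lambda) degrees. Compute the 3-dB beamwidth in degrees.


BW = 50.6 / (187 * 0.53) = 50.6 / 99.11 = 0.51

0.51 deg


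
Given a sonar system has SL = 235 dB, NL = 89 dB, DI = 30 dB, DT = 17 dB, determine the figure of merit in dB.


FOM = SL - NL + DI - DT = 235 - 89 + 30 - 17 = 159

159 dB


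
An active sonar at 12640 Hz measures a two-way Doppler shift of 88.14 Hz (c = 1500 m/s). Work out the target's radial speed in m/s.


From fd = 2*f*v/c, v = c*fd/(2*f) = 1500 * 88.14 / (2*12640) = 5.23

5.23 m/s


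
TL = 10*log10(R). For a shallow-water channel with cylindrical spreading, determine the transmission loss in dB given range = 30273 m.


TL = 10*log10(30273) = 44.81

44.81 dB


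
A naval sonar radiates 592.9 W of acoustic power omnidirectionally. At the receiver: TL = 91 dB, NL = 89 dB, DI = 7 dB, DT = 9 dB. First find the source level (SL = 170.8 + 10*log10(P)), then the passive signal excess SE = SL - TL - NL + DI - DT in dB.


Step 1: SL = 170.8 + 10*log10(592.9) = 198.53 dB
Step 2: SE = SL - TL - NL + DI - DT = 198.53 - 91 - 89 + 7 - 9 = 16.53

16.53 dB


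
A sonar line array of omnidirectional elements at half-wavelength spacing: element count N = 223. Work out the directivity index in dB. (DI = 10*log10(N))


DI = 10*log10(223) = 23.48

23.48 dB


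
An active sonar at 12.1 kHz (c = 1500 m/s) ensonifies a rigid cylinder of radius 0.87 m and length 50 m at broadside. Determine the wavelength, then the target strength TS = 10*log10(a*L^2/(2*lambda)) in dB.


Step 1: lambda = c/f = 1500/12100 = 0.12397 m
Step 2: TS = 10*log10(a*L^2/(2*lambda)) = 10*log10(0.87*50^2/(2*0.12397)) = 39.43

39.43 dB


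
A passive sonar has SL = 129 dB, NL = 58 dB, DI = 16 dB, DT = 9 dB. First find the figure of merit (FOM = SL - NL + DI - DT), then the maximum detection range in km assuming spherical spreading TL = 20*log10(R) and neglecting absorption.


Step 1: FOM = SL - NL + DI - DT = 129 - 58 + 16 - 9 = 78 dB
Step 2: at max range FOM = TL = 20*log10(R), so R = 10^(78/20) = 7943.28 m = 7.94 km

7.94 km


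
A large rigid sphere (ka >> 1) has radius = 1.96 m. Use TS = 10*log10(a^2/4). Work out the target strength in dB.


TS = 10*log10(1.96^2 / 4) = 10*log10(0.9604) = -0.18

-0.18 dB


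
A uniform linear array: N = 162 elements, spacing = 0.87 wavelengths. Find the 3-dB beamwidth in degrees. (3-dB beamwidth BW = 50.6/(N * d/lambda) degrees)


0.36 deg


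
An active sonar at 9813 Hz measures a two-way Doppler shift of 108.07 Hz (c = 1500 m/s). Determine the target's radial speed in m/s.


8.26 m/s


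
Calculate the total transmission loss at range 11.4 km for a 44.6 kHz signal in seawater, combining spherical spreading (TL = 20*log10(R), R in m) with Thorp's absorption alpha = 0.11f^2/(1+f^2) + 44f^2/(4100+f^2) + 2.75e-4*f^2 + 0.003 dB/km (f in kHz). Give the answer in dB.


Step 1 (Thorp): alpha = 0.11*1989.16/(1+1989.16) + 44*1989.16/(4100+1989.16) + 2.75e-4*1989.16 + 0.003 = 15.0335 dB/km
Step 2: TL_spread = 20*log10(11400) = 81.14 dB
Step 3: TL_abs = alpha*R = 15.0335 * 11.4 = 171.38 dB
Step 4: TL_total = 81.14 + 171.38 = 252.52

252.52 dB


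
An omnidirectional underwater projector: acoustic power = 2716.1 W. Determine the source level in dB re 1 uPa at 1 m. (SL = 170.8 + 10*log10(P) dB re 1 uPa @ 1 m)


SL = 170.8 + 10*log10(2716.1) = 170.8 + 34.34 = 205.14

205.14 dB


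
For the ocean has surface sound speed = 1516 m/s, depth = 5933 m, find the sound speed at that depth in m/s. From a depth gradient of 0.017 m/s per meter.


1616.861 m/s


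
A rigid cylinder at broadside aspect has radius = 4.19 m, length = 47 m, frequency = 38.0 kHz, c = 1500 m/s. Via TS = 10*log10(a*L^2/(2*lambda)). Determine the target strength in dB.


lambda = 1500/38000 = 0.03947 m
TS = 10*log10(4.19*47^2/(2*0.03947)) = 50.69

50.69 dB


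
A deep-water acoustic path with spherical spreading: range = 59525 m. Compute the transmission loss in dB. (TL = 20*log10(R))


95.49 dB


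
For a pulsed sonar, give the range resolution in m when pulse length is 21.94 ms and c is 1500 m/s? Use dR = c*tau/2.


dR = c*tau/2 = 1500 * 21.94e-3 / 2 = 16.455

16.455 m


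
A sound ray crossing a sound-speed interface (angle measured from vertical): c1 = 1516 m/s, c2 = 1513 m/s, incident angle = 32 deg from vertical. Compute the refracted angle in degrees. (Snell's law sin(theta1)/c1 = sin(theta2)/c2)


31.93 deg


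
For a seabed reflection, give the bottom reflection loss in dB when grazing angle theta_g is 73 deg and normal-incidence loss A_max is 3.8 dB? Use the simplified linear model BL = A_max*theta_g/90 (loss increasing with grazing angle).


3.08 dB


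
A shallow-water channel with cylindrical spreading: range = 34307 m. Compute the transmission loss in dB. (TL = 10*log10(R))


TL = 10*log10(34307) = 45.35

45.35 dB


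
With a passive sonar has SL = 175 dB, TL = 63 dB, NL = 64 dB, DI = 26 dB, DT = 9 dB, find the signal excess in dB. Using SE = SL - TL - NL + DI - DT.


65 dB


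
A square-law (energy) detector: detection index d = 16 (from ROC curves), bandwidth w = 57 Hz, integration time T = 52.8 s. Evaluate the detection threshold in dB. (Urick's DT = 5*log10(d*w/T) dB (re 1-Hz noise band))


DT = 5*log10(d*w/T) = 5*log10(16 * 57 / 52.8) = 5*log10(17.27) = 6.19

6.19 dB


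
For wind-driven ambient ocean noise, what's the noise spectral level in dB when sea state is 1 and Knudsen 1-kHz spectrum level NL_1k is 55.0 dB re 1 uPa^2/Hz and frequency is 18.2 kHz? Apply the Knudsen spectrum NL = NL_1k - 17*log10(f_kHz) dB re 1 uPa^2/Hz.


33.58 dB


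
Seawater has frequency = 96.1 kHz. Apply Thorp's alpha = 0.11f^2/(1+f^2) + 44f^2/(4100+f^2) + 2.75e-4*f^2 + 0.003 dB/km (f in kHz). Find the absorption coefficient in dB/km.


33.125 dB/km


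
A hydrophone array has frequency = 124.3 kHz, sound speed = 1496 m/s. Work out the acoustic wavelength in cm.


lambda = c/f = 1496 / 124300 = 0.012 m = 1.2 cm

1.2 cm


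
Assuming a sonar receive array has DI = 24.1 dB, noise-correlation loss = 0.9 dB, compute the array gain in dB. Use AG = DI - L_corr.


23.2 dB


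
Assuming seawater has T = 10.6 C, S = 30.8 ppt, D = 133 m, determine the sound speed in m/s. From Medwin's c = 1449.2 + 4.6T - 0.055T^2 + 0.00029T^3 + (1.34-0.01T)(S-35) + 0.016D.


1489.07 m/s


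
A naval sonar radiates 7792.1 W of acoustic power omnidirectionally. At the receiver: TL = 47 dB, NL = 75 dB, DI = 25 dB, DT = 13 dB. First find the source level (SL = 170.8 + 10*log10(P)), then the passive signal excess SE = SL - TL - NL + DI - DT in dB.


Step 1: SL = 170.8 + 10*log10(7792.1) = 209.72 dB
Step 2: SE = SL - TL - NL + DI - DT = 209.72 - 47 - 75 + 25 - 13 = 99.72

99.72 dB


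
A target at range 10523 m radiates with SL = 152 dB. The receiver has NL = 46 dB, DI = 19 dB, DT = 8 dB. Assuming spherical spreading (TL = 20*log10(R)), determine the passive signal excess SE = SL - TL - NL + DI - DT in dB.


36.56 dB


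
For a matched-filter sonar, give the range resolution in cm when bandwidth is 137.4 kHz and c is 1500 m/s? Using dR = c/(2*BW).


dR = c/(2*BW) = 1500 / (2 * 137.4e3) = 0.0055 m = 0.55 cm

0.55 cm


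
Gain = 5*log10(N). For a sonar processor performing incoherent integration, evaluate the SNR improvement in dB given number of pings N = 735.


Gain = 5*log10(735) = 14.33

14.33 dB


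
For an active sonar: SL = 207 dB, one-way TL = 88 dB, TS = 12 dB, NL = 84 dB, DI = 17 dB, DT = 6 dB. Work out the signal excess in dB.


-30 dB


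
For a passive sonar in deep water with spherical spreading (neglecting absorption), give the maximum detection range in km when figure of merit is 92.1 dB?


40.27 km


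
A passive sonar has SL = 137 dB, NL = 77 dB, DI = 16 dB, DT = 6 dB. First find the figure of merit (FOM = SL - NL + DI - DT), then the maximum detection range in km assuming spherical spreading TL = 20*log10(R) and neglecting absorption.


Step 1: FOM = SL - NL + DI - DT = 137 - 77 + 16 - 6 = 70 dB
Step 2: at max range FOM = TL = 20*log10(R), so R = 10^(70/20) = 3162.28 m = 3.16 km

3.16 km


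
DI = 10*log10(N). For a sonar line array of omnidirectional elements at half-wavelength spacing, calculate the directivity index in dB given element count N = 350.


DI = 10*log10(350) = 25.44

25.44 dB


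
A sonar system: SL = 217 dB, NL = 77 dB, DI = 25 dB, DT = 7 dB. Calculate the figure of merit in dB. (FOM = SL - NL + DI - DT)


158 dB


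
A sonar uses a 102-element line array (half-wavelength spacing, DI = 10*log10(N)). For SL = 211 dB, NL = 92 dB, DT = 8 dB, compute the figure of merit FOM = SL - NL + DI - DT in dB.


Step 1: DI = 10*log10(102) = 20.09 dB
Step 2: FOM = SL - NL + DI - DT = 211 - 92 + 20.09 - 8 = 131.09

131.09 dB


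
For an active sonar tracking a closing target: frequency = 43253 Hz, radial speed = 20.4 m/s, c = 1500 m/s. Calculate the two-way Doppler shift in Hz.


1176.48 Hz


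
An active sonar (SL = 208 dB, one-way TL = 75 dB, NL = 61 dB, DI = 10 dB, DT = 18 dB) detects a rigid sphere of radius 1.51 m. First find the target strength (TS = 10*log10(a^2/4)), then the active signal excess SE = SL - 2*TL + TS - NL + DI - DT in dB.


Step 1: TS = 10*log10(1.51^2/4) = -2.44 dB
Step 2: SE = SL - 2*TL + TS - NL + DI - DT = 208 - 2*75 + (-2.44) - 61 + 10 - 18 = -13.44

-13.44 dB


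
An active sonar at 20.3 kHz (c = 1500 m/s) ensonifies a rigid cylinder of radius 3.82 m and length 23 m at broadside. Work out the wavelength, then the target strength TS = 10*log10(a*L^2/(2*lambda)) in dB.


Step 1: lambda = c/f = 1500/20300 = 0.07389 m
Step 2: TS = 10*log10(a*L^2/(2*lambda)) = 10*log10(3.82*23^2/(2*0.07389)) = 41.36

41.36 dB


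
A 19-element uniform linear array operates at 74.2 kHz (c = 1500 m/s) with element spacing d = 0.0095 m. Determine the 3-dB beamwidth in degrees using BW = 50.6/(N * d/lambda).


5.67 deg


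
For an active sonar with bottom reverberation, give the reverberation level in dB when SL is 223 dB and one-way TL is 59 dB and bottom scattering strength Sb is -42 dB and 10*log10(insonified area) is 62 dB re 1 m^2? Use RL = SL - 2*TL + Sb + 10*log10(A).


RL = SL - 2*TL + Sb + 10*log10(A) = 223 - 2*59 + (-42) + 62 = 125

125 dB


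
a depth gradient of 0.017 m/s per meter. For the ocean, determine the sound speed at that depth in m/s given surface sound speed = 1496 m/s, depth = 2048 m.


1530.816 m/s


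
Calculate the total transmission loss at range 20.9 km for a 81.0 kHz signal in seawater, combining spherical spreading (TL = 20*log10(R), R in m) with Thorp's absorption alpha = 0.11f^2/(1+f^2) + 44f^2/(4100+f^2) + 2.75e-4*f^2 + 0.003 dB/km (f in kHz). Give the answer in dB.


Step 1 (Thorp): alpha = 0.11*6561.0/(1+6561.0) + 44*6561.0/(4100+6561.0) + 2.75e-4*6561.0 + 0.003 = 28.9958 dB/km
Step 2: TL_spread = 20*log10(20900) = 86.4 dB
Step 3: TL_abs = alpha*R = 28.9958 * 20.9 = 606.01 dB
Step 4: TL_total = 86.4 + 606.01 = 692.41

692.41 dB


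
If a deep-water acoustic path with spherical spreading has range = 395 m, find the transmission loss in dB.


TL = 20*log10(395) = 51.93

51.93 dB


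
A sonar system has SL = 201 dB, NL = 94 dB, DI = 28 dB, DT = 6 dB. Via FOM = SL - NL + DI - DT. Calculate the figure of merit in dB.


129 dB


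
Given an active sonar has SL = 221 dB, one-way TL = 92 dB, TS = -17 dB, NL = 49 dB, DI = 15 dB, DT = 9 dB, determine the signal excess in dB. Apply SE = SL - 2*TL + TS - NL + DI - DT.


SE = SL - 2*TL + TS - NL + DI - DT = 221 - 2*92 + (-17) - 49 + 15 - 9 = -23

-23 dB


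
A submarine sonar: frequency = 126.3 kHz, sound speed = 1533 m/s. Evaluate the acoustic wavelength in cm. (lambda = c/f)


1.21 cm


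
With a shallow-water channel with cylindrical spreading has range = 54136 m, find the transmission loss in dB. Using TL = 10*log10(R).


TL = 10*log10(54136) = 47.33

47.33 dB


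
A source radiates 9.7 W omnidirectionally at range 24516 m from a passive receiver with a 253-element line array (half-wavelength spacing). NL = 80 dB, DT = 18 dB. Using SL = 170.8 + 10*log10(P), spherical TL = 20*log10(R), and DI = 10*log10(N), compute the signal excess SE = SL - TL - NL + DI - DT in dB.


Step 1: SL = 170.8 + 10*log10(9.7) = 180.67 dB
Step 2: TL = 20*log10(24516) = 87.79 dB
Step 3: DI = 10*log10(253) = 24.03 dB
Step 4: SE = SL - TL - NL + DI - DT = 180.67 - 87.79 - 80 + 24.03 - 18 = 18.91

18.91 dB


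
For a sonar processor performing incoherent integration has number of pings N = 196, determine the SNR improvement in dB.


Gain = 5*log10(196) = 11.46

11.46 dB


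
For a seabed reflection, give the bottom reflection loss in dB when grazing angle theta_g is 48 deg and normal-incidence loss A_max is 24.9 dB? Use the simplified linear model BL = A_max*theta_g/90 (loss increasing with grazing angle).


BL = A_max * theta_g / 90 = 24.9 * 48 / 90 = 13.28

13.28 dB


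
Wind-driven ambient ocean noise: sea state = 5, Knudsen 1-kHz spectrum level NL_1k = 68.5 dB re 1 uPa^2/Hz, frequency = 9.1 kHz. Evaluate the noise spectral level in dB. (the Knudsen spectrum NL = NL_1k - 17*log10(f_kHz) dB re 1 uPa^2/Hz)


52.2 dB


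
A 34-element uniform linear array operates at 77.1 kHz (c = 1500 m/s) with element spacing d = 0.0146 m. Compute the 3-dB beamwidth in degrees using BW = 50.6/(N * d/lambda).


1.98 deg


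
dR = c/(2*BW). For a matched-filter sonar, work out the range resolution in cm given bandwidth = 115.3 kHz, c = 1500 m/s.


dR = c/(2*BW) = 1500 / (2 * 115.3e3) = 0.0065 m = 0.65 cm

0.65 cm


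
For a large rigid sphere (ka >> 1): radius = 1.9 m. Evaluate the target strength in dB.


TS = 10*log10(1.9^2 / 4) = 10*log10(0.9025) = -0.45

-0.45 dB


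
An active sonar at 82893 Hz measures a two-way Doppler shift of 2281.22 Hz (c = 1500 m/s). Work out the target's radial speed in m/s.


From fd = 2*f*v/c, v = c*fd/(2*f) = 1500 * 2281.22 / (2*82893) = 20.64

20.64 m/s


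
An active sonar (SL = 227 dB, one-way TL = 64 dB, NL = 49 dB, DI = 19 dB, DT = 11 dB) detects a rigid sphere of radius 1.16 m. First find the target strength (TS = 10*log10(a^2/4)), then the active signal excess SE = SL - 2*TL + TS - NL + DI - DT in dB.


Step 1: TS = 10*log10(1.16^2/4) = -4.73 dB
Step 2: SE = SL - 2*TL + TS - NL + DI - DT = 227 - 2*64 + (-4.73) - 49 + 19 - 11 = 53.27

53.27 dB


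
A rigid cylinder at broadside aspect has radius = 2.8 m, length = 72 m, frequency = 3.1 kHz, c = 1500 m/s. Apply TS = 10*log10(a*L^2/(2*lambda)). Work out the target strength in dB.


41.76 dB


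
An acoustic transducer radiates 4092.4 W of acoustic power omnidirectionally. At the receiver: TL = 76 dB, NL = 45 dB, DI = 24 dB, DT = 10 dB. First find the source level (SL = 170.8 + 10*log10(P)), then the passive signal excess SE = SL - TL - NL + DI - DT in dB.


Step 1: SL = 170.8 + 10*log10(4092.4) = 206.92 dB
Step 2: SE = SL - TL - NL + DI - DT = 206.92 - 76 - 45 + 24 - 10 = 99.92

99.92 dB


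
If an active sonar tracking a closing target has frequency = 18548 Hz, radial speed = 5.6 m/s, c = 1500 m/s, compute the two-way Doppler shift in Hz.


138.49 Hz
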